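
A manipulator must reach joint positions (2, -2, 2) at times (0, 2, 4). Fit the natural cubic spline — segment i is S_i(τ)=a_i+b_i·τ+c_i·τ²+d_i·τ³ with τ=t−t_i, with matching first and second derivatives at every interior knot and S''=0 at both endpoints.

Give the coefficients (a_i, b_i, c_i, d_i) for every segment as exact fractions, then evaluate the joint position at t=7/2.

Δ: Δ0=-2, Δ1=2
row 1: diag=8, rhs=24; c'=1/4, d'=3
back: M1=3
M: M0=0, M1=3, M2=0
seg 0: a=2, c=M0/2=0, d=(M1−M0)/(6·2)=1/4, b=Δ0−h0·(2M0+M1)/6=-3
seg 1: a=-2, c=M1/2=3/2, d=(M2−M1)/(6·2)=-1/4, b=Δ1−h1·(2M1+M2)/6=0
t_q=7/2 → seg 1, τ=3/2; S=-2+0·τ+3/2·τ²+-1/4·τ³=17/32

  seg 0: a=2 b=-3 c=0 d=1/4
  seg 1: a=-2 b=0 c=3/2 d=-1/4
S(7/2) = 17/32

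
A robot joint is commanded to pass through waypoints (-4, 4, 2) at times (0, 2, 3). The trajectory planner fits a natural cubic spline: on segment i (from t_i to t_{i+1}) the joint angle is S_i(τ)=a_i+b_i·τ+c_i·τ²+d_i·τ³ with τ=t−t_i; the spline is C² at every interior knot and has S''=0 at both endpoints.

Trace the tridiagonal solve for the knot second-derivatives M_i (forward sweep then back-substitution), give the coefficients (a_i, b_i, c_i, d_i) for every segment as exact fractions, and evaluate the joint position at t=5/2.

Δ: Δ0=4, Δ1=-2
row 1: diag=6, rhs=-36; c'=1/6, d'=-6
back: M1=-6
M: M0=0, M1=-6, M2=0
seg 0: a=-4, c=M0/2=0, d=(M1−M0)/(6·2)=-1/2, b=Δ0−h0·(2M0+M1)/6=6
seg 1: a=4, c=M1/2=-3, d=(M2−M1)/(6·1)=1, b=Δ1−h1·(2M1+M2)/6=0
t_q=5/2 → seg 1, τ=1/2; S=4+0·τ+-3·τ²+1·τ³=27/8

  seg 0: a=-4 b=6 c=0 d=-1/2
  seg 1: a=4 b=0 c=-3 d=1
S(5/2) = 27/8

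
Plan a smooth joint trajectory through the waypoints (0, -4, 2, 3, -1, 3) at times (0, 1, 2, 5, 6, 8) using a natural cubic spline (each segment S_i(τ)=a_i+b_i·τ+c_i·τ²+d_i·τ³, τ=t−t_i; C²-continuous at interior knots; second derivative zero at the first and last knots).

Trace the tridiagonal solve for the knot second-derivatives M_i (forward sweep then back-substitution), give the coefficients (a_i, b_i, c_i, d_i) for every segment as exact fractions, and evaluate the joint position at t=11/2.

Δ: Δ0=-4, Δ1=6, Δ2=1/3, Δ3=-4, Δ4=2
row 1: diag=4, rhs=60; c'=1/4, d'=15
row 2: denom=8−1·1/4=31/4; d'=(-34−1·15)/(31/4)=-196/31
row 3: denom=8−3·12/31=212/31; d'=(-26−3·-196/31)/(212/31)=-109/106
row 4: denom=6−1·31/212=1241/212; d'=(36−1·-109/106)/(1241/212)=7850/1241
back: M4=7850/1241
back: M3=-109/106−31/212·7850/1241=-2424/1241
back: M2=-196/31−12/31·-2424/1241=-6908/1241
back: M1=15−1/4·-6908/1241=20342/1241
M: M0=0, M1=20342/1241, M2=-6908/1241, M3=-2424/1241, M4=7850/1241, M5=0
seg 0: a=0, c=M0/2=0, d=(M1−M0)/(6·1)=10171/3723, b=Δ0−h0·(2M0+M1)/6=-25063/3723
seg 1: a=-4, c=M1/2=10171/1241, d=(M2−M1)/(6·1)=-13625/3723, b=Δ1−h1·(2M1+M2)/6=5450/3723
seg 2: a=2, c=M2/2=-3454/1241, d=(M3−M2)/(6·3)=2242/11169, b=Δ2−h2·(2M2+M3)/6=25601/3723
seg 3: a=3, c=M3/2=-1212/1241, d=(M4−M3)/(6·1)=5137/3723, b=Δ3−h3·(2M3+M4)/6=-16393/3723
seg 4: a=-1, c=M4/2=3925/1241, d=(M5−M4)/(6·2)=-3925/7446, b=Δ4−h4·(2M4+M5)/6=-8254/3723
t_q=11/2 → seg 3, τ=1/2; S=3+-16393/3723·τ+-1212/1241·τ²+5137/3723·τ³=7215/9928

  seg 0: a=0 b=-25063/3723 c=0 d=10171/3723
  seg 1: a=-4 b=5450/3723 c=10171/1241 d=-13625/3723
  seg 2: a=2 b=25601/3723 c=-3454/1241 d=2242/11169
  seg 3: a=3 b=-16393/3723 c=-1212/1241 d=5137/3723
  seg 4: a=-1 b=-8254/3723 c=3925/1241 d=-3925/7446
S(11/2) = 7215/9928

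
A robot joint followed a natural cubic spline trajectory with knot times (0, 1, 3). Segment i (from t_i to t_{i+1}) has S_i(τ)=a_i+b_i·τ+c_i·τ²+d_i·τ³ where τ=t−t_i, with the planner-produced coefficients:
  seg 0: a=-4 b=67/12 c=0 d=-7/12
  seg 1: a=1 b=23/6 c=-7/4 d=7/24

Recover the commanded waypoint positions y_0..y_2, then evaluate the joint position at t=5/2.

y_0=-4 y_1=1 y_2=4
S(5/2) = 243/64

y_0 = S_0(0) = a_0 = -4
y_1 = S_1(0) = a_1 = 1
y_2 = S_1(2) = 4
t_q=5/2 is in segment 1 (τ=3/2); S_1(τ)=243/64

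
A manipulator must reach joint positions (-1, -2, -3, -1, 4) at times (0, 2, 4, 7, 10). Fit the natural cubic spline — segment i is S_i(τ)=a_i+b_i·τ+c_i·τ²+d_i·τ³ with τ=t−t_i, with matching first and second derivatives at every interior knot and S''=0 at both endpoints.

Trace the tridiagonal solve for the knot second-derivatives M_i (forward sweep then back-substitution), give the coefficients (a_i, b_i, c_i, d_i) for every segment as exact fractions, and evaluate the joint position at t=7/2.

  seg 0: a=-1 b=-47/105 c=0 d=-11/840
  seg 1: a=-2 b=-127/210 c=-11/140 d=11/168
  seg 2: a=-3 b=-2/15 c=11/35 d=-1/63
  seg 3: a=-1 b=139/105 c=6/35 d=-2/105
S(7/2) = -6413/2240

Δ: Δ0=-1/2, Δ1=-1/2, Δ2=2/3, Δ3=5/3
row 1: diag=8, rhs=0; c'=1/4, d'=0
row 2: denom=10−2·1/4=19/2; d'=(7−2·0)/(19/2)=14/19
row 3: denom=12−3·6/19=210/19; d'=(6−3·14/19)/(210/19)=12/35
back: M3=12/35
back: M2=14/19−6/19·12/35=22/35
back: M1=0−1/4·22/35=-11/70
M: M0=0, M1=-11/70, M2=22/35, M3=12/35, M4=0
seg 0: a=-1, c=M0/2=0, d=(M1−M0)/(6·2)=-11/840, b=Δ0−h0·(2M0+M1)/6=-47/105
seg 1: a=-2, c=M1/2=-11/140, d=(M2−M1)/(6·2)=11/168, b=Δ1−h1·(2M1+M2)/6=-127/210
seg 2: a=-3, c=M2/2=11/35, d=(M3−M2)/(6·3)=-1/63, b=Δ2−h2·(2M2+M3)/6=-2/15
seg 3: a=-1, c=M3/2=6/35, d=(M4−M3)/(6·3)=-2/105, b=Δ3−h3·(2M3+M4)/6=139/105
t_q=7/2 → seg 1, τ=3/2; S=-2+-127/210·τ+-11/140·τ²+11/168·τ³=-6413/2240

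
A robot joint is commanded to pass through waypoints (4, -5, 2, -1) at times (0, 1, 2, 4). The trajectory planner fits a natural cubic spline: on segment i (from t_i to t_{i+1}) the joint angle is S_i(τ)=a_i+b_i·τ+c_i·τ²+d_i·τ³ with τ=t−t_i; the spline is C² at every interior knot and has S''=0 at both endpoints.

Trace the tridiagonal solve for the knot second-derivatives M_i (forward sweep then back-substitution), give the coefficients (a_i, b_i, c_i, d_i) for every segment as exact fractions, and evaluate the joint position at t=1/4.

  seg 0: a=4 b=-623/46 c=0 d=209/46
  seg 1: a=-5 b=2/23 c=627/46 d=-309/46
  seg 2: a=2 b=331/46 c=-150/23 d=25/23
S(1/4) = 2017/2944

Δ: Δ0=-9, Δ1=7, Δ2=-3/2
row 1: diag=4, rhs=96; c'=1/4, d'=24
row 2: denom=6−1·1/4=23/4; d'=(-51−1·24)/(23/4)=-300/23
back: M2=-300/23
back: M1=24−1/4·-300/23=627/23
M: M0=0, M1=627/23, M2=-300/23, M3=0
seg 0: a=4, c=M0/2=0, d=(M1−M0)/(6·1)=209/46, b=Δ0−h0·(2M0+M1)/6=-623/46
seg 1: a=-5, c=M1/2=627/46, d=(M2−M1)/(6·1)=-309/46, b=Δ1−h1·(2M1+M2)/6=2/23
seg 2: a=2, c=M2/2=-150/23, d=(M3−M2)/(6·2)=25/23, b=Δ2−h2·(2M2+M3)/6=331/46
t_q=1/4 → seg 0, τ=1/4; S=4+-623/46·τ+0·τ²+209/46·τ³=2017/2944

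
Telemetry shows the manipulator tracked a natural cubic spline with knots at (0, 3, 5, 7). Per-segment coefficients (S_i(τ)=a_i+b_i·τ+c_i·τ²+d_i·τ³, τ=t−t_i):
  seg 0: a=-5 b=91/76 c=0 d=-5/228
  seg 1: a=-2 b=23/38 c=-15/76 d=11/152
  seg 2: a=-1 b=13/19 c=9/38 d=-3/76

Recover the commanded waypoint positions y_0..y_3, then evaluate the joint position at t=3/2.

y_0 = S_0(0) = a_0 = -5
y_1 = S_1(0) = a_1 = -2
y_2 = S_2(0) = a_2 = -1
y_3 = S_2(2) = 1
t_q=3/2 is in segment 0 (τ=3/2); S_0(τ)=-1993/608

y_0=-5 y_1=-2 y_2=-1 y_3=1
S(3/2) = -1993/608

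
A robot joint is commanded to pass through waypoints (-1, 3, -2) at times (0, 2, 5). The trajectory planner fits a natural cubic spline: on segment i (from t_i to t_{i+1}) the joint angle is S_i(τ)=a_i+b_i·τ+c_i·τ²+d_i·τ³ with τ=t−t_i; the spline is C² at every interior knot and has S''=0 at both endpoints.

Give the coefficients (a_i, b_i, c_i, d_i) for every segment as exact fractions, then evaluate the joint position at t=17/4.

Δ: Δ0=2, Δ1=-5/3
row 1: diag=10, rhs=-22; c'=3/10, d'=-11/5
back: M1=-11/5
M: M0=0, M1=-11/5, M2=0
seg 0: a=-1, c=M0/2=0, d=(M1−M0)/(6·2)=-11/60, b=Δ0−h0·(2M0+M1)/6=41/15
seg 1: a=3, c=M1/2=-11/10, d=(M2−M1)/(6·3)=11/90, b=Δ1−h1·(2M1+M2)/6=8/15
t_q=17/4 → seg 1, τ=9/4; S=3+8/15·τ+-11/10·τ²+11/90·τ³=3/128

  seg 0: a=-1 b=41/15 c=0 d=-11/60
  seg 1: a=3 b=8/15 c=-11/10 d=11/90
S(17/4) = 3/128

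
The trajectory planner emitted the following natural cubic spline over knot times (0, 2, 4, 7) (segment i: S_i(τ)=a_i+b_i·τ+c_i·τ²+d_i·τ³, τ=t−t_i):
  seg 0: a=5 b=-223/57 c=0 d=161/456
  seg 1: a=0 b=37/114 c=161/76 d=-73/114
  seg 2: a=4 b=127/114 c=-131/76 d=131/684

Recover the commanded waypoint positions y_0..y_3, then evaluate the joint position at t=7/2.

y_0 = S_0(0) = a_0 = 5
y_1 = S_1(0) = a_1 = 0
y_2 = S_2(0) = a_2 = 4
y_3 = S_2(3) = -3
t_q=7/2 is in segment 1 (τ=3/2); S_1(τ)=235/76

y_0=5 y_1=0 y_2=4 y_3=-3
S(7/2) = 235/76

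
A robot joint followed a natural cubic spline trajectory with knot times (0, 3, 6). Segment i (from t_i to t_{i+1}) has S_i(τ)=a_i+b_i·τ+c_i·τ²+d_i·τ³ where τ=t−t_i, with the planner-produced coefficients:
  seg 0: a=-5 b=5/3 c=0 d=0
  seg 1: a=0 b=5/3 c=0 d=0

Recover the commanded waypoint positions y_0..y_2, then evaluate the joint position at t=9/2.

y_0=-5 y_1=0 y_2=5
S(9/2) = 5/2

y_0 = S_0(0) = a_0 = -5
y_1 = S_1(0) = a_1 = 0
y_2 = S_1(3) = 5
t_q=9/2 is in segment 1 (τ=3/2); S_1(τ)=5/2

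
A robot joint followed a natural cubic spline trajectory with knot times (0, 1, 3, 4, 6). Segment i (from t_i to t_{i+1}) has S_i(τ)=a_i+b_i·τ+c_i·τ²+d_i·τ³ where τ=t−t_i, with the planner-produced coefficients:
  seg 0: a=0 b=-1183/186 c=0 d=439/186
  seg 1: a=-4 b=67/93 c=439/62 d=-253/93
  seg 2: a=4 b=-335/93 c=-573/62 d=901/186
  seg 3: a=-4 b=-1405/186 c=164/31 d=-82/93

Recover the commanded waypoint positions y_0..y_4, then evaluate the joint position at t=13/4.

y_0=0 y_1=-4 y_2=4 y_3=-4 y_4=-5
S(13/4) = 10307/3968

y_0 = S_0(0) = a_0 = 0
y_1 = S_1(0) = a_1 = -4
y_2 = S_2(0) = a_2 = 4
y_3 = S_3(0) = a_3 = -4
y_4 = S_3(2) = -5
t_q=13/4 is in segment 2 (τ=1/4); S_2(τ)=10307/3968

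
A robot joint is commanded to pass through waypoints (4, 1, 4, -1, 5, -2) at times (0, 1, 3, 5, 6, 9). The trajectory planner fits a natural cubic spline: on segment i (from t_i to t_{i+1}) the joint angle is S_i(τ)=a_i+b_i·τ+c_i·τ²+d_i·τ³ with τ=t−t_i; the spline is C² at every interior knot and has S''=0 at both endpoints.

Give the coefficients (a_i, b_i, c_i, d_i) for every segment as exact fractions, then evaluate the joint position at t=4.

Δ: Δ0=-3, Δ1=3/2, Δ2=-5/2, Δ3=6, Δ4=-7/3
row 1: diag=6, rhs=27; c'=1/3, d'=9/2
row 2: denom=8−2·1/3=22/3; d'=(-24−2·9/2)/(22/3)=-9/2
row 3: denom=6−2·3/11=60/11; d'=(51−2·-9/2)/(60/11)=11
row 4: denom=8−1·11/60=469/60; d'=(-50−1·11)/(469/60)=-3660/469
back: M4=-3660/469
back: M3=11−11/60·-3660/469=5830/469
back: M2=-9/2−3/11·5830/469=-7401/938
back: M1=9/2−1/3·-7401/938=3344/469
M: M0=0, M1=3344/469, M2=-7401/938, M3=5830/469, M4=-3660/469, M5=0
seg 0: a=4, c=M0/2=0, d=(M1−M0)/(6·1)=1672/1407, b=Δ0−h0·(2M0+M1)/6=-5893/1407
seg 1: a=1, c=M1/2=1672/469, d=(M2−M1)/(6·2)=-14089/11256, b=Δ1−h1·(2M1+M2)/6=-877/1407
seg 2: a=4, c=M2/2=-7401/1876, d=(M3−M2)/(6·2)=2723/1608, b=Δ2−h2·(2M2+M3)/6=-3893/2814
seg 3: a=-1, c=M3/2=2915/469, d=(M4−M3)/(6·1)=-4745/1407, b=Δ3−h3·(2M3+M4)/6=4442/1407
seg 4: a=5, c=M4/2=-1830/469, d=(M5−M4)/(6·3)=610/1407, b=Δ4−h4·(2M4+M5)/6=7697/1407
t_q=4 → seg 2, τ=1; S=4+-3893/2814·τ+-7401/1876·τ²+2723/1608·τ³=1369/3752

  seg 0: a=4 b=-5893/1407 c=0 d=1672/1407
  seg 1: a=1 b=-877/1407 c=1672/469 d=-14089/11256
  seg 2: a=4 b=-3893/2814 c=-7401/1876 d=2723/1608
  seg 3: a=-1 b=4442/1407 c=2915/469 d=-4745/1407
  seg 4: a=5 b=7697/1407 c=-1830/469 d=610/1407
S(4) = 1369/3752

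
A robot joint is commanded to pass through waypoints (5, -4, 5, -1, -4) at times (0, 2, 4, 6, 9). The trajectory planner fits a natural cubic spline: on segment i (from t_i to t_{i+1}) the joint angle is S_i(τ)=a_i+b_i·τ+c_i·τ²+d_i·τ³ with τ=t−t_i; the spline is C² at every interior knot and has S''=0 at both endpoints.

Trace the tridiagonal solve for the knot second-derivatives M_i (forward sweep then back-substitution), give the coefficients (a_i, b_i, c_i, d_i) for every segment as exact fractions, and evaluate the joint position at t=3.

Δ: Δ0=-9/2, Δ1=9/2, Δ2=-3, Δ3=-1
row 1: diag=8, rhs=54; c'=1/4, d'=27/4
row 2: denom=8−2·1/4=15/2; d'=(-45−2·27/4)/(15/2)=-39/5
row 3: denom=10−2·4/15=142/15; d'=(12−2·-39/5)/(142/15)=207/71
back: M3=207/71
back: M2=-39/5−4/15·207/71=-609/71
back: M1=27/4−1/4·-609/71=1263/142
M: M0=0, M1=1263/142, M2=-609/71, M3=207/71, M4=0
seg 0: a=5, c=M0/2=0, d=(M1−M0)/(6·2)=421/568, b=Δ0−h0·(2M0+M1)/6=-530/71
seg 1: a=-4, c=M1/2=1263/284, d=(M2−M1)/(6·2)=-827/568, b=Δ1−h1·(2M1+M2)/6=203/142
seg 2: a=5, c=M2/2=-609/142, d=(M3−M2)/(6·2)=68/71, b=Δ2−h2·(2M2+M3)/6=124/71
seg 3: a=-1, c=M3/2=207/142, d=(M4−M3)/(6·3)=-23/142, b=Δ3−h3·(2M3+M4)/6=-278/71
t_q=3 → seg 1, τ=1; S=-4+203/142·τ+1263/284·τ²+-827/568·τ³=239/568

  seg 0: a=5 b=-530/71 c=0 d=421/568
  seg 1: a=-4 b=203/142 c=1263/284 d=-827/568
  seg 2: a=5 b=124/71 c=-609/142 d=68/71
  seg 3: a=-1 b=-278/71 c=207/142 d=-23/142
S(3) = 239/568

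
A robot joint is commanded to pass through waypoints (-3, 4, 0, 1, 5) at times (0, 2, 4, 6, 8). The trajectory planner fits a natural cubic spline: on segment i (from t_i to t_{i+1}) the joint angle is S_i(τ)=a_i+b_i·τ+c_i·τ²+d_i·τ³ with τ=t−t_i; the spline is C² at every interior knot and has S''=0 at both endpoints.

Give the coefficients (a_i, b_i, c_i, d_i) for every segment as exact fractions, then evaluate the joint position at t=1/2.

Δ: Δ0=7/2, Δ1=-2, Δ2=1/2, Δ3=2
row 1: diag=8, rhs=-33; c'=1/4, d'=-33/8
row 2: denom=8−2·1/4=15/2; d'=(15−2·-33/8)/(15/2)=31/10
row 3: denom=8−2·4/15=112/15; d'=(9−2·31/10)/(112/15)=3/8
back: M3=3/8
back: M2=31/10−4/15·3/8=3
back: M1=-33/8−1/4·3=-39/8
M: M0=0, M1=-39/8, M2=3, M3=3/8, M4=0
seg 0: a=-3, c=M0/2=0, d=(M1−M0)/(6·2)=-13/32, b=Δ0−h0·(2M0+M1)/6=41/8
seg 1: a=4, c=M1/2=-39/16, d=(M2−M1)/(6·2)=21/32, b=Δ1−h1·(2M1+M2)/6=1/4
seg 2: a=0, c=M2/2=3/2, d=(M3−M2)/(6·2)=-7/32, b=Δ2−h2·(2M2+M3)/6=-13/8
seg 3: a=1, c=M3/2=3/16, d=(M4−M3)/(6·2)=-1/32, b=Δ3−h3·(2M3+M4)/6=7/4
t_q=1/2 → seg 0, τ=1/2; S=-3+41/8·τ+0·τ²+-13/32·τ³=-125/256

  seg 0: a=-3 b=41/8 c=0 d=-13/32
  seg 1: a=4 b=1/4 c=-39/16 d=21/32
  seg 2: a=0 b=-13/8 c=3/2 d=-7/32
  seg 3: a=1 b=7/4 c=3/16 d=-1/32
S(1/2) = -125/256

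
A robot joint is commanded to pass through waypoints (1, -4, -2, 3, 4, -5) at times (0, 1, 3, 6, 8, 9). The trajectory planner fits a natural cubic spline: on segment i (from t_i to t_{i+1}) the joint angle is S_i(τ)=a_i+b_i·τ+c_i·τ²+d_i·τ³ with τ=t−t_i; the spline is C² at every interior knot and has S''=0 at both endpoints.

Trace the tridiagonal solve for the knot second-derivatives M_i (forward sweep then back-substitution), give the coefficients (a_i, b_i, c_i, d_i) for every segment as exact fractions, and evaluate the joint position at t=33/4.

  seg 0: a=1 b=-12820/2109 c=0 d=2275/2109
  seg 1: a=-4 b=-5995/2109 c=2275/703 d=-2773/4218
  seg 2: a=-2 b=4667/2109 c=-498/703 d=10/57
  seg 3: a=3 b=5693/2109 c=612/703 d=-16621/16872
  seg 4: a=4 b=-23789/4218 c=-14173/2812 d=14173/8436
S(33/4) = 414155/179968

Δ: Δ0=-5, Δ1=1, Δ2=5/3, Δ3=1/2, Δ4=-9
row 1: diag=6, rhs=36; c'=1/3, d'=6
row 2: denom=10−2·1/3=28/3; d'=(4−2·6)/(28/3)=-6/7
row 3: denom=10−3·9/28=253/28; d'=(-7−3·-6/7)/(253/28)=-124/253
row 4: denom=6−2·56/253=1406/253; d'=(-57−2·-124/253)/(1406/253)=-14173/1406
back: M4=-14173/1406
back: M3=-124/253−56/253·-14173/1406=1224/703
back: M2=-6/7−9/28·1224/703=-996/703
back: M1=6−1/3·-996/703=4550/703
M: M0=0, M1=4550/703, M2=-996/703, M3=1224/703, M4=-14173/1406, M5=0
seg 0: a=1, c=M0/2=0, d=(M1−M0)/(6·1)=2275/2109, b=Δ0−h0·(2M0+M1)/6=-12820/2109
seg 1: a=-4, c=M1/2=2275/703, d=(M2−M1)/(6·2)=-2773/4218, b=Δ1−h1·(2M1+M2)/6=-5995/2109
seg 2: a=-2, c=M2/2=-498/703, d=(M3−M2)/(6·3)=10/57, b=Δ2−h2·(2M2+M3)/6=4667/2109
seg 3: a=3, c=M3/2=612/703, d=(M4−M3)/(6·2)=-16621/16872, b=Δ3−h3·(2M3+M4)/6=5693/2109
seg 4: a=4, c=M4/2=-14173/2812, d=(M5−M4)/(6·1)=14173/8436, b=Δ4−h4·(2M4+M5)/6=-23789/4218
t_q=33/4 → seg 4, τ=1/4; S=4+-23789/4218·τ+-14173/2812·τ²+14173/8436·τ³=414155/179968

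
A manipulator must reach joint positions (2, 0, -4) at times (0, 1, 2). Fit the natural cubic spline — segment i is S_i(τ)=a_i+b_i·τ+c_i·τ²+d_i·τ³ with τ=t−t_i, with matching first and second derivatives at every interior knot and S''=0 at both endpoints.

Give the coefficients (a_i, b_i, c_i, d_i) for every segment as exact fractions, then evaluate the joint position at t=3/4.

Δ: Δ0=-2, Δ1=-4
row 1: diag=4, rhs=-12; c'=1/4, d'=-3
back: M1=-3
M: M0=0, M1=-3, M2=0
seg 0: a=2, c=M0/2=0, d=(M1−M0)/(6·1)=-1/2, b=Δ0−h0·(2M0+M1)/6=-3/2
seg 1: a=0, c=M1/2=-3/2, d=(M2−M1)/(6·1)=1/2, b=Δ1−h1·(2M1+M2)/6=-3
t_q=3/4 → seg 0, τ=3/4; S=2+-3/2·τ+0·τ²+-1/2·τ³=85/128

  seg 0: a=2 b=-3/2 c=0 d=-1/2
  seg 1: a=0 b=-3 c=-3/2 d=1/2
S(3/4) = 85/128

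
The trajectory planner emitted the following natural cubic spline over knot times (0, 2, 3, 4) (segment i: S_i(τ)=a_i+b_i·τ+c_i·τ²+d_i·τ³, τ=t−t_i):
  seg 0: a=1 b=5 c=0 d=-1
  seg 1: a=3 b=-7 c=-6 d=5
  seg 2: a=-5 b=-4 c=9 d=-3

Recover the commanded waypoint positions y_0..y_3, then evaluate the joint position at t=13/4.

y_0=1 y_1=3 y_2=-5 y_3=-3
S(13/4) = -351/64

y_0 = S_0(0) = a_0 = 1
y_1 = S_1(0) = a_1 = 3
y_2 = S_2(0) = a_2 = -5
y_3 = S_2(1) = -3
t_q=13/4 is in segment 2 (τ=1/4); S_2(τ)=-351/64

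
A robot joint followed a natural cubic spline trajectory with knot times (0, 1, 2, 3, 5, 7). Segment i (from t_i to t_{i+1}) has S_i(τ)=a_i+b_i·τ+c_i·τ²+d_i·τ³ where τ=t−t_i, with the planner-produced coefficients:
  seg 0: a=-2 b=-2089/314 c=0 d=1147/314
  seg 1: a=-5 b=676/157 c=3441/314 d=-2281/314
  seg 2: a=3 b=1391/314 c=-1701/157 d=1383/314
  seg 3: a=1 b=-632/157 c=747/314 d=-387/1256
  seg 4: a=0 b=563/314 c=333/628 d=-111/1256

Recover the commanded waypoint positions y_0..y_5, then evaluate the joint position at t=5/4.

y_0=-2 y_1=-5 y_2=3 y_3=1 y_4=0 y_5=5
S(5/4) = -67365/20096

y_0 = S_0(0) = a_0 = -2
y_1 = S_1(0) = a_1 = -5
y_2 = S_2(0) = a_2 = 3
y_3 = S_3(0) = a_3 = 1
y_4 = S_4(0) = a_4 = 0
y_5 = S_4(2) = 5
t_q=5/4 is in segment 1 (τ=1/4); S_1(τ)=-67365/20096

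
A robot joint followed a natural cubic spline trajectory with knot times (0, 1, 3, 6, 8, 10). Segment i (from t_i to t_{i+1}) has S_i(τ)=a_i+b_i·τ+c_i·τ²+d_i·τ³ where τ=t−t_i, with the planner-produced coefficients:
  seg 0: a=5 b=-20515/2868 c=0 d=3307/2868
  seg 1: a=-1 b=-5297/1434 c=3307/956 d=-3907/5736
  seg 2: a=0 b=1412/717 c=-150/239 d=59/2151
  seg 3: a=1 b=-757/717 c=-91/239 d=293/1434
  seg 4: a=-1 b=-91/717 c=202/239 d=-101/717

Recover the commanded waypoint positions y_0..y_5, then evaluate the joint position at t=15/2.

y_0 = S_0(0) = a_0 = 5
y_1 = S_1(0) = a_1 = -1
y_2 = S_2(0) = a_2 = 0
y_3 = S_3(0) = a_3 = 1
y_4 = S_4(0) = a_4 = -1
y_5 = S_4(2) = 1
t_q=15/2 is in segment 3 (τ=3/2); S_3(τ)=-2871/3824

y_0=5 y_1=-1 y_2=0 y_3=1 y_4=-1 y_5=1
S(15/2) = -2871/3824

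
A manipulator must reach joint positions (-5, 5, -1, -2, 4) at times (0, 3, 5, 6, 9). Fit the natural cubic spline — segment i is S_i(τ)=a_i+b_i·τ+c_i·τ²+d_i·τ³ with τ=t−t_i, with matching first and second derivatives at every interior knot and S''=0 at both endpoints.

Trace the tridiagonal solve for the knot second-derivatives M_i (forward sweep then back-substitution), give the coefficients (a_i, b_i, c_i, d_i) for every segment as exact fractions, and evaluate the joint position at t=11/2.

  seg 0: a=-5 b=2431/438 c=0 d=-971/3942
  seg 1: a=5 b=-241/219 c=-971/438 d=185/292
  seg 2: a=-1 b=-518/219 c=347/219 d=-16/73
  seg 3: a=-2 b=32/219 c=203/219 d=-203/1971
S(11/2) = -1589/876

Δ: Δ0=10/3, Δ1=-3, Δ2=-1, Δ3=2
row 1: diag=10, rhs=-38; c'=1/5, d'=-19/5
row 2: denom=6−2·1/5=28/5; d'=(12−2·-19/5)/(28/5)=7/2
row 3: denom=8−1·5/28=219/28; d'=(18−1·7/2)/(219/28)=406/219
back: M3=406/219
back: M2=7/2−5/28·406/219=694/219
back: M1=-19/5−1/5·694/219=-971/219
M: M0=0, M1=-971/219, M2=694/219, M3=406/219, M4=0
seg 0: a=-5, c=M0/2=0, d=(M1−M0)/(6·3)=-971/3942, b=Δ0−h0·(2M0+M1)/6=2431/438
seg 1: a=5, c=M1/2=-971/438, d=(M2−M1)/(6·2)=185/292, b=Δ1−h1·(2M1+M2)/6=-241/219
seg 2: a=-1, c=M2/2=347/219, d=(M3−M2)/(6·1)=-16/73, b=Δ2−h2·(2M2+M3)/6=-518/219
seg 3: a=-2, c=M3/2=203/219, d=(M4−M3)/(6·3)=-203/1971, b=Δ3−h3·(2M3+M4)/6=32/219
t_q=11/2 → seg 2, τ=1/2; S=-1+-518/219·τ+347/219·τ²+-16/73·τ³=-1589/876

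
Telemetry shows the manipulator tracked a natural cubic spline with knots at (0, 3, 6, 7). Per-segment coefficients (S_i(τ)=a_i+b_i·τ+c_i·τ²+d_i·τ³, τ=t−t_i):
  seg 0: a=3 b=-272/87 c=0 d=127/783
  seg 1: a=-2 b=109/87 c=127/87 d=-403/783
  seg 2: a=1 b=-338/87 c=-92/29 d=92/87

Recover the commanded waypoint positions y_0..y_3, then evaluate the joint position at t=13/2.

y_0=3 y_1=-2 y_2=1 y_3=-5
S(13/2) = -93/58

y_0 = S_0(0) = a_0 = 3
y_1 = S_1(0) = a_1 = -2
y_2 = S_2(0) = a_2 = 1
y_3 = S_2(1) = -5
t_q=13/2 is in segment 2 (τ=1/2); S_2(τ)=-93/58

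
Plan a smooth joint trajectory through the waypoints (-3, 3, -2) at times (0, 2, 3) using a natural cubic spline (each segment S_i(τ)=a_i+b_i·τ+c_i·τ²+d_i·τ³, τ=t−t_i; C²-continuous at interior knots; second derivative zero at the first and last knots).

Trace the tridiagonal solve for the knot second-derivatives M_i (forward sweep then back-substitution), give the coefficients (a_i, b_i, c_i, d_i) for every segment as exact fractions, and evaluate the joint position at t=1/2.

  seg 0: a=-3 b=17/3 c=0 d=-2/3
  seg 1: a=3 b=-7/3 c=-4 d=4/3
S(1/2) = -1/4

Δ: Δ0=3, Δ1=-5
row 1: diag=6, rhs=-48; c'=1/6, d'=-8
back: M1=-8
M: M0=0, M1=-8, M2=0
seg 0: a=-3, c=M0/2=0, d=(M1−M0)/(6·2)=-2/3, b=Δ0−h0·(2M0+M1)/6=17/3
seg 1: a=3, c=M1/2=-4, d=(M2−M1)/(6·1)=4/3, b=Δ1−h1·(2M1+M2)/6=-7/3
t_q=1/2 → seg 0, τ=1/2; S=-3+17/3·τ+0·τ²+-2/3·τ³=-1/4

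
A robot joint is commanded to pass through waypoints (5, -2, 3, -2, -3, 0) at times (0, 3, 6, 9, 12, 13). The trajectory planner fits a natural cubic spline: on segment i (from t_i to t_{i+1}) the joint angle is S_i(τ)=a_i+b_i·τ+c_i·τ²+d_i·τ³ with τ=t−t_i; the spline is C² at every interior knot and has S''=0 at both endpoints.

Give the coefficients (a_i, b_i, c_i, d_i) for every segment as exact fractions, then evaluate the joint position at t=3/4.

Δ: Δ0=-7/3, Δ1=5/3, Δ2=-5/3, Δ3=-1/3, Δ4=3
row 1: diag=12, rhs=24; c'=1/4, d'=2
row 2: denom=12−3·1/4=45/4; d'=(-20−3·2)/(45/4)=-104/45
row 3: denom=12−3·4/15=56/5; d'=(8−3·-104/45)/(56/5)=4/3
row 4: denom=8−3·15/56=403/56; d'=(20−3·4/3)/(403/56)=896/403
back: M4=896/403
back: M3=4/3−15/56·896/403=892/1209
back: M2=-104/45−4/15·892/1209=-3032/1209
back: M1=2−1/4·-3032/1209=3176/1209
M: M0=0, M1=3176/1209, M2=-3032/1209, M3=892/1209, M4=896/403, M5=0
seg 0: a=5, c=M0/2=0, d=(M1−M0)/(6·3)=1588/10881, b=Δ0−h0·(2M0+M1)/6=-4409/1209
seg 1: a=-2, c=M1/2=1588/1209, d=(M2−M1)/(6·3)=-3104/10881, b=Δ1−h1·(2M1+M2)/6=355/1209
seg 2: a=3, c=M2/2=-1516/1209, d=(M3−M2)/(6·3)=218/1209, b=Δ2−h2·(2M2+M3)/6=571/1209
seg 3: a=-2, c=M3/2=446/1209, d=(M4−M3)/(6·3)=898/10881, b=Δ3−h3·(2M3+M4)/6=-203/93
seg 4: a=-3, c=M4/2=448/403, d=(M5−M4)/(6·1)=-448/1209, b=Δ4−h4·(2M4+M5)/6=2731/1209
t_q=3/4 → seg 0, τ=3/4; S=5+-4409/1209·τ+0·τ²+1588/10881·τ³=15001/6448

  seg 0: a=5 b=-4409/1209 c=0 d=1588/10881
  seg 1: a=-2 b=355/1209 c=1588/1209 d=-3104/10881
  seg 2: a=3 b=571/1209 c=-1516/1209 d=218/1209
  seg 3: a=-2 b=-203/93 c=446/1209 d=898/10881
  seg 4: a=-3 b=2731/1209 c=448/403 d=-448/1209
S(3/4) = 15001/6448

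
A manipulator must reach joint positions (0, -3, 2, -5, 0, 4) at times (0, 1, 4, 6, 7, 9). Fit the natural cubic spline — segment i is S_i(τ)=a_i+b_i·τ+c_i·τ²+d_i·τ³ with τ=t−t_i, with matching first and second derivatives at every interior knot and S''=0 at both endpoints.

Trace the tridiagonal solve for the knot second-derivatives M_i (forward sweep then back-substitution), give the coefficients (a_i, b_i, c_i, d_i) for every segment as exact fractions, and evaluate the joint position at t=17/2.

Δ: Δ0=-3, Δ1=5/3, Δ2=-7/2, Δ3=5, Δ4=2
row 1: diag=8, rhs=28; c'=3/8, d'=7/2
row 2: denom=10−3·3/8=71/8; d'=(-31−3·7/2)/(71/8)=-332/71
row 3: denom=6−2·16/71=394/71; d'=(51−2·-332/71)/(394/71)=4285/394
row 4: denom=6−1·71/394=2293/394; d'=(-18−1·4285/394)/(2293/394)=-11377/2293
back: M4=-11377/2293
back: M3=4285/394−71/394·-11377/2293=26988/2293
back: M2=-332/71−16/71·26988/2293=-16804/2293
back: M1=7/2−3/8·-16804/2293=14327/2293
M: M0=0, M1=14327/2293, M2=-16804/2293, M3=26988/2293, M4=-11377/2293, M5=0
seg 0: a=0, c=M0/2=0, d=(M1−M0)/(6·1)=14327/13758, b=Δ0−h0·(2M0+M1)/6=-55601/13758
seg 1: a=-3, c=M1/2=14327/4586, d=(M2−M1)/(6·3)=-3459/4586, b=Δ1−h1·(2M1+M2)/6=-6310/6879
seg 2: a=2, c=M2/2=-8402/2293, d=(M3−M2)/(6·2)=10948/6879, b=Δ2−h2·(2M2+M3)/6=-34913/13758
seg 3: a=-5, c=M3/2=13494/2293, d=(M4−M3)/(6·1)=-38365/13758, b=Δ3−h3·(2M3+M4)/6=26191/13758
seg 4: a=0, c=M4/2=-11377/4586, d=(M5−M4)/(6·2)=11377/27516, b=Δ4−h4·(2M4+M5)/6=36512/6879
t_q=17/2 → seg 4, τ=3/2; S=0+36512/6879·τ+-11377/4586·τ²+11377/27516·τ³=277013/73376

  seg 0: a=0 b=-55601/13758 c=0 d=14327/13758
  seg 1: a=-3 b=-6310/6879 c=14327/4586 d=-3459/4586
  seg 2: a=2 b=-34913/13758 c=-8402/2293 d=10948/6879
  seg 3: a=-5 b=26191/13758 c=13494/2293 d=-38365/13758
  seg 4: a=0 b=36512/6879 c=-11377/4586 d=11377/27516
S(17/2) = 277013/73376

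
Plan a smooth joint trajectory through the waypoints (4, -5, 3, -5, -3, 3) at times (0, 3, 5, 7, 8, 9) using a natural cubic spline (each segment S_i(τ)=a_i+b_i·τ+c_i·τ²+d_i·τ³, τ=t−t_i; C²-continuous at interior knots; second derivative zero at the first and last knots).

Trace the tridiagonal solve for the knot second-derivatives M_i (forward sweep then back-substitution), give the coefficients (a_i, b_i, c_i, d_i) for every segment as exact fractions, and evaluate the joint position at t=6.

  seg 0: a=4 b=-2409/397 c=0 d=406/1191
  seg 1: a=-5 b=1245/397 c=1218/397 d=-2093/1588
  seg 2: a=3 b=-162/397 c=-3843/794 d=2417/1588
  seg 3: a=-5 b=-597/397 c=1704/397 d=-313/397
  seg 4: a=-3 b=1872/397 c=765/397 d=-255/397
S(6) = -1153/1588

Δ: Δ0=-3, Δ1=4, Δ2=-4, Δ3=2, Δ4=6
row 1: diag=10, rhs=42; c'=1/5, d'=21/5
row 2: denom=8−2·1/5=38/5; d'=(-48−2·21/5)/(38/5)=-141/19
row 3: denom=6−2·5/19=104/19; d'=(36−2·-141/19)/(104/19)=483/52
row 4: denom=4−1·19/104=397/104; d'=(24−1·483/52)/(397/104)=1530/397
back: M4=1530/397
back: M3=483/52−19/104·1530/397=3408/397
back: M2=-141/19−5/19·3408/397=-3843/397
back: M1=21/5−1/5·-3843/397=2436/397
M: M0=0, M1=2436/397, M2=-3843/397, M3=3408/397, M4=1530/397, M5=0
seg 0: a=4, c=M0/2=0, d=(M1−M0)/(6·3)=406/1191, b=Δ0−h0·(2M0+M1)/6=-2409/397
seg 1: a=-5, c=M1/2=1218/397, d=(M2−M1)/(6·2)=-2093/1588, b=Δ1−h1·(2M1+M2)/6=1245/397
seg 2: a=3, c=M2/2=-3843/794, d=(M3−M2)/(6·2)=2417/1588, b=Δ2−h2·(2M2+M3)/6=-162/397
seg 3: a=-5, c=M3/2=1704/397, d=(M4−M3)/(6·1)=-313/397, b=Δ3−h3·(2M3+M4)/6=-597/397
seg 4: a=-3, c=M4/2=765/397, d=(M5−M4)/(6·1)=-255/397, b=Δ4−h4·(2M4+M5)/6=1872/397
t_q=6 → seg 2, τ=1; S=3+-162/397·τ+-3843/794·τ²+2417/1588·τ³=-1153/1588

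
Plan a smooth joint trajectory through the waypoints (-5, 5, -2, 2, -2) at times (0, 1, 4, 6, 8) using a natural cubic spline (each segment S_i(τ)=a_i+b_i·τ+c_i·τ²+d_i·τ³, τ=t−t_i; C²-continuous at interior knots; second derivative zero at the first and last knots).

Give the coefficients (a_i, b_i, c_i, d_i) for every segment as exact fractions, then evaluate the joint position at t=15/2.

Δ: Δ0=10, Δ1=-7/3, Δ2=2, Δ3=-2
row 1: diag=8, rhs=-74; c'=3/8, d'=-37/4
row 2: denom=10−3·3/8=71/8; d'=(26−3·-37/4)/(71/8)=430/71
row 3: denom=8−2·16/71=536/71; d'=(-24−2·430/71)/(536/71)=-641/134
back: M3=-641/134
back: M2=430/71−16/71·-641/134=478/67
back: M1=-37/4−3/8·478/67=-799/67
M: M0=0, M1=-799/67, M2=478/67, M3=-641/134, M4=0
seg 0: a=-5, c=M0/2=0, d=(M1−M0)/(6·1)=-799/402, b=Δ0−h0·(2M0+M1)/6=4819/402
seg 1: a=5, c=M1/2=-799/134, d=(M2−M1)/(6·3)=1277/1206, b=Δ1−h1·(2M1+M2)/6=1211/201
seg 2: a=-2, c=M2/2=239/67, d=(M3−M2)/(6·2)=-1597/1608, b=Δ2−h2·(2M2+M3)/6=-467/402
seg 3: a=2, c=M3/2=-641/268, d=(M4−M3)/(6·2)=641/1608, b=Δ3−h3·(2M3+M4)/6=239/201
t_q=15/2 → seg 3, τ=3/2; S=2+239/201·τ+-641/268·τ²+641/1608·τ³=-1083/4288

  seg 0: a=-5 b=4819/402 c=0 d=-799/402
  seg 1: a=5 b=1211/201 c=-799/134 d=1277/1206
  seg 2: a=-2 b=-467/402 c=239/67 d=-1597/1608
  seg 3: a=2 b=239/201 c=-641/268 d=641/1608
S(15/2) = -1083/4288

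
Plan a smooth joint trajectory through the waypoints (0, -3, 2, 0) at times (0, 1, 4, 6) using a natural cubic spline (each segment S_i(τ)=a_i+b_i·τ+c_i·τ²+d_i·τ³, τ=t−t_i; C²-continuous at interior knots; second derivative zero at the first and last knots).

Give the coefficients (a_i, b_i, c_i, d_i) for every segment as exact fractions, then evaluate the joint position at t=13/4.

Δ: Δ0=-3, Δ1=5/3, Δ2=-1
row 1: diag=8, rhs=28; c'=3/8, d'=7/2
row 2: denom=10−3·3/8=71/8; d'=(-16−3·7/2)/(71/8)=-212/71
back: M2=-212/71
back: M1=7/2−3/8·-212/71=328/71
M: M0=0, M1=328/71, M2=-212/71, M3=0
seg 0: a=0, c=M0/2=0, d=(M1−M0)/(6·1)=164/213, b=Δ0−h0·(2M0+M1)/6=-803/213
seg 1: a=-3, c=M1/2=164/71, d=(M2−M1)/(6·3)=-30/71, b=Δ1−h1·(2M1+M2)/6=-311/213
seg 2: a=2, c=M2/2=-106/71, d=(M3−M2)/(6·2)=53/213, b=Δ2−h2·(2M2+M3)/6=211/213
t_q=13/4 → seg 1, τ=9/4; S=-3+-311/213·τ+164/71·τ²+-30/71·τ³=1353/2272

  seg 0: a=0 b=-803/213 c=0 d=164/213
  seg 1: a=-3 b=-311/213 c=164/71 d=-30/71
  seg 2: a=2 b=211/213 c=-106/71 d=53/213
S(13/4) = 1353/2272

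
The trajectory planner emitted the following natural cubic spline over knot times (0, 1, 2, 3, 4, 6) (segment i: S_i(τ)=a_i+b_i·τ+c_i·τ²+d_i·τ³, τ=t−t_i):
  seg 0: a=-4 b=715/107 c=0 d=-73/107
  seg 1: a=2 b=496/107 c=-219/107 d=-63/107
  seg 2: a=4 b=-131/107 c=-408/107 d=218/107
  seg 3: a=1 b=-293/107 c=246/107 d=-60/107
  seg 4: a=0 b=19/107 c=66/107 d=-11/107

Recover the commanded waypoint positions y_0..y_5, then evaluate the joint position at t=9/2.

y_0 = S_0(0) = a_0 = -4
y_1 = S_1(0) = a_1 = 2
y_2 = S_2(0) = a_2 = 4
y_3 = S_3(0) = a_3 = 1
y_4 = S_4(0) = a_4 = 0
y_5 = S_4(2) = 2
t_q=9/2 is in segment 4 (τ=1/2); S_4(τ)=197/856

y_0=-4 y_1=2 y_2=4 y_3=1 y_4=0 y_5=2
S(9/2) = 197/856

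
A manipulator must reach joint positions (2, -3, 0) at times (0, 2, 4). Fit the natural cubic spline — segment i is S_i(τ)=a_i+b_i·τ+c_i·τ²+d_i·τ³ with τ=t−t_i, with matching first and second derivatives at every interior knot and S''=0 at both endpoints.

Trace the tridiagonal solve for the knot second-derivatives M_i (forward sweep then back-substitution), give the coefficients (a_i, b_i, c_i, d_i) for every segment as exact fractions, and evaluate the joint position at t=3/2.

  seg 0: a=2 b=-7/2 c=0 d=1/4
  seg 1: a=-3 b=-1/2 c=3/2 d=-1/4
S(3/2) = -77/32

Δ: Δ0=-5/2, Δ1=3/2
row 1: diag=8, rhs=24; c'=1/4, d'=3
back: M1=3
M: M0=0, M1=3, M2=0
seg 0: a=2, c=M0/2=0, d=(M1−M0)/(6·2)=1/4, b=Δ0−h0·(2M0+M1)/6=-7/2
seg 1: a=-3, c=M1/2=3/2, d=(M2−M1)/(6·2)=-1/4, b=Δ1−h1·(2M1+M2)/6=-1/2
t_q=3/2 → seg 0, τ=3/2; S=2+-7/2·τ+0·τ²+1/4·τ³=-77/32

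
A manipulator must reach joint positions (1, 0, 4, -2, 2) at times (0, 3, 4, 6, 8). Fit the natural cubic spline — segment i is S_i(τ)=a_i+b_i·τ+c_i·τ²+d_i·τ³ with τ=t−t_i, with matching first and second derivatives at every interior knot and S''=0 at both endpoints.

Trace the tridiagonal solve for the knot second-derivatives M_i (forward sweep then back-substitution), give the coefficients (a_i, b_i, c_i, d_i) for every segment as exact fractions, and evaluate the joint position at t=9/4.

  seg 0: a=1 b=-1327/516 c=0 d=385/1548
  seg 1: a=0 b=1069/258 c=385/172 d=-1229/516
  seg 2: a=4 b=761/516 c=-211/43 d=2755/2064
  seg 3: a=-2 b=-551/258 c=1067/344 d=-1067/2064
S(9/4) = -21503/11008

Δ: Δ0=-1/3, Δ1=4, Δ2=-3, Δ3=2
row 1: diag=8, rhs=26; c'=1/8, d'=13/4
row 2: denom=6−1·1/8=47/8; d'=(-42−1·13/4)/(47/8)=-362/47
row 3: denom=8−2·16/47=344/47; d'=(30−2·-362/47)/(344/47)=1067/172
back: M3=1067/172
back: M2=-362/47−16/47·1067/172=-422/43
back: M1=13/4−1/8·-422/43=385/86
M: M0=0, M1=385/86, M2=-422/43, M3=1067/172, M4=0
seg 0: a=1, c=M0/2=0, d=(M1−M0)/(6·3)=385/1548, b=Δ0−h0·(2M0+M1)/6=-1327/516
seg 1: a=0, c=M1/2=385/172, d=(M2−M1)/(6·1)=-1229/516, b=Δ1−h1·(2M1+M2)/6=1069/258
seg 2: a=4, c=M2/2=-211/43, d=(M3−M2)/(6·2)=2755/2064, b=Δ2−h2·(2M2+M3)/6=761/516
seg 3: a=-2, c=M3/2=1067/344, d=(M4−M3)/(6·2)=-1067/2064, b=Δ3−h3·(2M3+M4)/6=-551/258
t_q=9/4 → seg 0, τ=9/4; S=1+-1327/516·τ+0·τ²+385/1548·τ³=-21503/11008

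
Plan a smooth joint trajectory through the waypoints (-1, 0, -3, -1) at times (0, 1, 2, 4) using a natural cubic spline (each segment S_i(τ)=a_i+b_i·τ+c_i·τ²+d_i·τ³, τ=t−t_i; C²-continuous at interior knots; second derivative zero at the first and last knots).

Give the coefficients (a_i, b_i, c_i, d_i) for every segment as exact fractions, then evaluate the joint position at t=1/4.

Δ: Δ0=1, Δ1=-3, Δ2=1
row 1: diag=4, rhs=-24; c'=1/4, d'=-6
row 2: denom=6−1·1/4=23/4; d'=(24−1·-6)/(23/4)=120/23
back: M2=120/23
back: M1=-6−1/4·120/23=-168/23
M: M0=0, M1=-168/23, M2=120/23, M3=0
seg 0: a=-1, c=M0/2=0, d=(M1−M0)/(6·1)=-28/23, b=Δ0−h0·(2M0+M1)/6=51/23
seg 1: a=0, c=M1/2=-84/23, d=(M2−M1)/(6·1)=48/23, b=Δ1−h1·(2M1+M2)/6=-33/23
seg 2: a=-3, c=M2/2=60/23, d=(M3−M2)/(6·2)=-10/23, b=Δ2−h2·(2M2+M3)/6=-57/23
t_q=1/4 → seg 0, τ=1/4; S=-1+51/23·τ+0·τ²+-28/23·τ³=-171/368

  seg 0: a=-1 b=51/23 c=0 d=-28/23
  seg 1: a=0 b=-33/23 c=-84/23 d=48/23
  seg 2: a=-3 b=-57/23 c=60/23 d=-10/23
S(1/4) = -171/368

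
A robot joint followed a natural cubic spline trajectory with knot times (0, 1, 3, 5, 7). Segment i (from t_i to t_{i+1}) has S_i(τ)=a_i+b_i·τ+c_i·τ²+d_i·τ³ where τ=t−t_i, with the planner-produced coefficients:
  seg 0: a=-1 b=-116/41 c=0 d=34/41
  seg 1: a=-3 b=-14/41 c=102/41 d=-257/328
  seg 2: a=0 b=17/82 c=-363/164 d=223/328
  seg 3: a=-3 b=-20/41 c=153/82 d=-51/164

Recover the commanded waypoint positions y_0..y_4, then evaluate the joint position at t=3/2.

y_0=-1 y_1=-3 y_2=0 y_3=-3 y_4=1
S(3/2) = -6945/2624

y_0 = S_0(0) = a_0 = -1
y_1 = S_1(0) = a_1 = -3
y_2 = S_2(0) = a_2 = 0
y_3 = S_3(0) = a_3 = -3
y_4 = S_3(2) = 1
t_q=3/2 is in segment 1 (τ=1/2); S_1(τ)=-6945/2624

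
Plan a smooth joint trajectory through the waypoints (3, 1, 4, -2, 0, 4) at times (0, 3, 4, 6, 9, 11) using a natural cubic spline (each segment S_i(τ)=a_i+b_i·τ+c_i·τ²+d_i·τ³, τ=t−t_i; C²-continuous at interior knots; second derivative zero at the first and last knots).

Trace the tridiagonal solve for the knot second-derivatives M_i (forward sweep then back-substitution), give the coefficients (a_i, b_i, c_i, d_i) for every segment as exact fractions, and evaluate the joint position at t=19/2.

  seg 0: a=3 b=-3346/1319 c=0 d=7400/35613
  seg 1: a=1 b=4054/1319 c=7400/3957 d=-7691/3957
  seg 2: a=4 b=3889/3957 c=-15673/3957 d=7793/7914
  seg 3: a=-2 b=-4015/1319 c=7706/3957 d=-8435/35613
  seg 4: a=0 b=2962/1319 c=-243/1319 d=81/2638
S(19/2) = 22805/21104

Δ: Δ0=-2/3, Δ1=3, Δ2=-3, Δ3=2/3, Δ4=2
row 1: diag=8, rhs=22; c'=1/8, d'=11/4
row 2: denom=6−1·1/8=47/8; d'=(-36−1·11/4)/(47/8)=-310/47
row 3: denom=10−2·16/47=438/47; d'=(22−2·-310/47)/(438/47)=827/219
row 4: denom=10−3·47/146=1319/146; d'=(8−3·827/219)/(1319/146)=-486/1319
back: M4=-486/1319
back: M3=827/219−47/146·-486/1319=15412/3957
back: M2=-310/47−16/47·15412/3957=-31346/3957
back: M1=11/4−1/8·-31346/3957=14800/3957
M: M0=0, M1=14800/3957, M2=-31346/3957, M3=15412/3957, M4=-486/1319, M5=0
seg 0: a=3, c=M0/2=0, d=(M1−M0)/(6·3)=7400/35613, b=Δ0−h0·(2M0+M1)/6=-3346/1319
seg 1: a=1, c=M1/2=7400/3957, d=(M2−M1)/(6·1)=-7691/3957, b=Δ1−h1·(2M1+M2)/6=4054/1319
seg 2: a=4, c=M2/2=-15673/3957, d=(M3−M2)/(6·2)=7793/7914, b=Δ2−h2·(2M2+M3)/6=3889/3957
seg 3: a=-2, c=M3/2=7706/3957, d=(M4−M3)/(6·3)=-8435/35613, b=Δ3−h3·(2M3+M4)/6=-4015/1319
seg 4: a=0, c=M4/2=-243/1319, d=(M5−M4)/(6·2)=81/2638, b=Δ4−h4·(2M4+M5)/6=2962/1319
t_q=19/2 → seg 4, τ=1/2; S=0+2962/1319·τ+-243/1319·τ²+81/2638·τ³=22805/21104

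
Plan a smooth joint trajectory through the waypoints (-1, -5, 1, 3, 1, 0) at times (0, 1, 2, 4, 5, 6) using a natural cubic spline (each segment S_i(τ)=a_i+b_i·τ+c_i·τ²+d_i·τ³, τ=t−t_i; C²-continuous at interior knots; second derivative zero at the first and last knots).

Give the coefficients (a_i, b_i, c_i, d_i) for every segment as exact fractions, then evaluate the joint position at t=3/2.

Δ: Δ0=-4, Δ1=6, Δ2=1, Δ3=-2, Δ4=-1
row 1: diag=4, rhs=60; c'=1/4, d'=15
row 2: denom=6−1·1/4=23/4; d'=(-30−1·15)/(23/4)=-180/23
row 3: denom=6−2·8/23=122/23; d'=(-18−2·-180/23)/(122/23)=-27/61
row 4: denom=4−1·23/122=465/122; d'=(6−1·-27/61)/(465/122)=262/155
back: M4=262/155
back: M3=-27/61−23/122·262/155=-118/155
back: M2=-180/23−8/23·-118/155=-1172/155
back: M1=15−1/4·-1172/155=2618/155
M: M0=0, M1=2618/155, M2=-1172/155, M3=-118/155, M4=262/155, M5=0
seg 0: a=-1, c=M0/2=0, d=(M1−M0)/(6·1)=1309/465, b=Δ0−h0·(2M0+M1)/6=-3169/465
seg 1: a=-5, c=M1/2=1309/155, d=(M2−M1)/(6·1)=-379/93, b=Δ1−h1·(2M1+M2)/6=758/465
seg 2: a=1, c=M2/2=-586/155, d=(M3−M2)/(6·2)=17/30, b=Δ2−h2·(2M2+M3)/6=2927/465
seg 3: a=3, c=M3/2=-59/155, d=(M4−M3)/(6·1)=38/93, b=Δ3−h3·(2M3+M4)/6=-943/465
seg 4: a=1, c=M4/2=131/155, d=(M5−M4)/(6·1)=-131/465, b=Δ4−h4·(2M4+M5)/6=-727/465
t_q=3/2 → seg 1, τ=1/2; S=-5+758/465·τ+1309/155·τ²+-379/93·τ³=-3203/1240

  seg 0: a=-1 b=-3169/465 c=0 d=1309/465
  seg 1: a=-5 b=758/465 c=1309/155 d=-379/93
  seg 2: a=1 b=2927/465 c=-586/155 d=17/30
  seg 3: a=3 b=-943/465 c=-59/155 d=38/93
  seg 4: a=1 b=-727/465 c=131/155 d=-131/465
S(3/2) = -3203/1240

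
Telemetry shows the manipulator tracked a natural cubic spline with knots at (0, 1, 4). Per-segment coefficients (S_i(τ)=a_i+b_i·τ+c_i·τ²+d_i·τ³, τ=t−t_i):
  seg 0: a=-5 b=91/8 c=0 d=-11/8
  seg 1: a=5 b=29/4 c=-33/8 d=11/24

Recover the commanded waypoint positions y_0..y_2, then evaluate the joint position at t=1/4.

y_0 = S_0(0) = a_0 = -5
y_1 = S_1(0) = a_1 = 5
y_2 = S_1(3) = 2
t_q=1/4 is in segment 0 (τ=1/4); S_0(τ)=-1115/512

y_0=-5 y_1=5 y_2=2
S(1/4) = -1115/512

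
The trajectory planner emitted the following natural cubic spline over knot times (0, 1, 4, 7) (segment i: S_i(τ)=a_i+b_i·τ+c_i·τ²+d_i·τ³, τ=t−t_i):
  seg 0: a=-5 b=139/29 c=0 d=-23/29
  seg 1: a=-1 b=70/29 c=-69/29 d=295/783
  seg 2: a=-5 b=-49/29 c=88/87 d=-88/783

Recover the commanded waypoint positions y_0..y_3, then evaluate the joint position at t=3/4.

y_0 = S_0(0) = a_0 = -5
y_1 = S_1(0) = a_1 = -1
y_2 = S_2(0) = a_2 = -5
y_3 = S_2(3) = -4
t_q=3/4 is in segment 0 (τ=3/4); S_0(τ)=-3229/1856

y_0=-5 y_1=-1 y_2=-5 y_3=-4
S(3/4) = -3229/1856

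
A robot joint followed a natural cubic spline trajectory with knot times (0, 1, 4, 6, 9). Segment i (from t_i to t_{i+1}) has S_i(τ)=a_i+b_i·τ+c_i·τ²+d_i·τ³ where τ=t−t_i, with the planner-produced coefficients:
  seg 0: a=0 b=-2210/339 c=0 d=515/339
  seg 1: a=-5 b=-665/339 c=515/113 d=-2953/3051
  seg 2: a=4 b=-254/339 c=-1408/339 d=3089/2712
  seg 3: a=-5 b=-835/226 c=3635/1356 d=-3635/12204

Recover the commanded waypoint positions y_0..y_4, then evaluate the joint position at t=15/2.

y_0 = S_0(0) = a_0 = 0
y_1 = S_1(0) = a_1 = -5
y_2 = S_2(0) = a_2 = 4
y_3 = S_3(0) = a_3 = -5
y_4 = S_3(3) = 0
t_q=15/2 is in segment 3 (τ=3/2); S_3(τ)=-19945/3616

y_0=0 y_1=-5 y_2=4 y_3=-5 y_4=0
S(15/2) = -19945/3616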